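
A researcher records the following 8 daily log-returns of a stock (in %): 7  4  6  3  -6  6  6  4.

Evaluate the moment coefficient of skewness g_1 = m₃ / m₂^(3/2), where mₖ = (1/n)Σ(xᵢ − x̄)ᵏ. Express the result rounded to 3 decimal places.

-1.814

x̄ = (7 + 4 + 6 + 3 - 6 + 6 + 6 + 4) / 8 = 3.7500
deviations (xᵢ − x̄): 3.2500, 0.2500, 2.2500, -0.7500, -9.7500, 2.2500, 2.2500, 0.2500
Σ(xᵢ − x̄)² = 121.5000 ⇒ m₂ = 121.5000/8 = 15.18750
Σ(xᵢ − x̄)³ = -858.7500 ⇒ m₃ = -858.7500/8 = -107.34375
m₂^(3/2) = 15.18750^(1.5) = 59.18742
g_1 = m₃ / m₂^(3/2) = -107.34375 / 59.18742 ≈ -1.814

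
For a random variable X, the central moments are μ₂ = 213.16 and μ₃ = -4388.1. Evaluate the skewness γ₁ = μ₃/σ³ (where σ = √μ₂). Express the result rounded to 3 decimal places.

σ = √μ₂ = √213.16 = 14.60000
σ³ = μ₂^(3/2) = 3112.13600
γ₁ = μ₃/σ³ = -4388.1 / 3112.13600 ≈ -1.410

-1.410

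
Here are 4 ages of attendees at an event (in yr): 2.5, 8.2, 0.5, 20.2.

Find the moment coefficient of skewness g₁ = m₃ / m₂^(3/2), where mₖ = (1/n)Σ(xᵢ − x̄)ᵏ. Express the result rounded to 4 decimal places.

x̄ = (2.5 + 8.2 + 0.5 + 20.2) / 4 = 7.8500
deviations (xᵢ − x̄): -5.3500, 0.3500, -7.3500, 12.3500
Σ(xᵢ − x̄)² = 235.2900 ⇒ m₂ = 235.2900/4 = 58.82250
Σ(xᵢ − x̄)³ = 1333.5000 ⇒ m₃ = 1333.5000/4 = 333.37500
m₂^(3/2) = 58.82250^(1.5) = 451.14403
g₁ = m₃ / m₂^(3/2) = 333.37500 / 451.14403 ≈ 0.7390

0.7390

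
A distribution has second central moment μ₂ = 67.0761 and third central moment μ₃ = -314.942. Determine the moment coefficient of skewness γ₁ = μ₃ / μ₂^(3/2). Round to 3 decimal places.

-0.573

σ = √μ₂ = √67.0761 = 8.19000
σ³ = μ₂^(3/2) = 549.35326
γ₁ = μ₃/σ³ = -314.942 / 549.35326 ≈ -0.573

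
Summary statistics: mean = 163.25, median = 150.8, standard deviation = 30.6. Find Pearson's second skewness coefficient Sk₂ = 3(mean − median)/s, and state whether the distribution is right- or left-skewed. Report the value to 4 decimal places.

1.2206, right-skewed

Sk₂ = 3(163.25 − 150.8) / 30.6 = 3 × 12.4500 / 30.6
    = 37.3500 / 30.6 ≈ 1.2206
Sk₂ > 0 ⇒ mean > median ⇒ right-skewed (positive skew).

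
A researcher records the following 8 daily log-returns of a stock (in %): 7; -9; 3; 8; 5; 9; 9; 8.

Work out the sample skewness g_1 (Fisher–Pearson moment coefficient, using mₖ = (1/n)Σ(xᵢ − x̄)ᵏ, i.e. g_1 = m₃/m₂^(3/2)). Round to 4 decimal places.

-1.7901

x̄ = (7 - 9 + 3 + 8 + 5 + 9 + 9 + 8) / 8 = 5.0000
deviations (xᵢ − x̄): 2.0000, -14.0000, -2.0000, 3.0000, 0.0000, 4.0000, 4.0000, 3.0000
Σ(xᵢ − x̄)² = 254.0000 ⇒ m₂ = 254.0000/8 = 31.75000
Σ(xᵢ − x̄)³ = -2562.0000 ⇒ m₃ = -2562.0000/8 = -320.25000
m₂^(3/2) = 31.75000^(1.5) = 178.90216
g_1 = m₃ / m₂^(3/2) = -320.25000 / 178.90216 ≈ -1.7901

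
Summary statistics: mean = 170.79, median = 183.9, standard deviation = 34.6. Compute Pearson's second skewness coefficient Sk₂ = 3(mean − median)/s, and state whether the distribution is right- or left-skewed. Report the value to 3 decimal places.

-1.137, left-skewed

Sk₂ = 3(170.79 − 183.9) / 34.6 = 3 × -13.1100 / 34.6
    = -39.3300 / 34.6 ≈ -1.137
Sk₂ < 0 ⇒ mean < median ⇒ left-skewed (negative skew).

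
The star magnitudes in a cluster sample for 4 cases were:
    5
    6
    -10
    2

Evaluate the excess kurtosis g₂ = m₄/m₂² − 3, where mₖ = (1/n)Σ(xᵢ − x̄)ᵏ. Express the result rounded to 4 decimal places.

-0.8189

x̄ = 0.7500
Σ(xᵢ − x̄)² = 162.7500 ⇒ m₂ = 40.68750
Σ(xᵢ − x̄)⁴ = 14443.0781 ⇒ m₄ = 3610.76953
m₂² = 1655.47266
g₂ = m₄/m₂² − 3 = 2.18111 − 3 ≈ -0.8189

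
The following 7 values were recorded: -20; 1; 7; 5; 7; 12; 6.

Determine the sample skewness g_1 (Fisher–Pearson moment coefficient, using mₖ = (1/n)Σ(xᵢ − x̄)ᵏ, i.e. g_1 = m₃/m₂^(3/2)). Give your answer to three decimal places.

-1.637

x̄ = (-20 + 1 + 7 + 5 + 7 + 12 + 6) / 7 = 2.5714
deviations (xᵢ − x̄): -22.5714, -1.5714, 4.4286, 2.4286, 4.4286, 9.4286, 3.4286
Σ(xᵢ − x̄)² = 657.7143 ⇒ m₂ = 657.7143/7 = 93.95918
Σ(xᵢ − x̄)³ = -10436.8163 ⇒ m₃ = -10436.8163/7 = -1490.97376
m₂^(3/2) = 93.95918^(1.5) = 910.77028
g_1 = m₃ / m₂^(3/2) = -1490.97376 / 910.77028 ≈ -1.637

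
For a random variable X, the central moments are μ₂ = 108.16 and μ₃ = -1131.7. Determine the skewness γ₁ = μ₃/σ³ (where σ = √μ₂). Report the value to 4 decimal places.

σ = √μ₂ = √108.16 = 10.40000
σ³ = μ₂^(3/2) = 1124.86400
γ₁ = μ₃/σ³ = -1131.7 / 1124.86400 ≈ -1.0061

-1.0061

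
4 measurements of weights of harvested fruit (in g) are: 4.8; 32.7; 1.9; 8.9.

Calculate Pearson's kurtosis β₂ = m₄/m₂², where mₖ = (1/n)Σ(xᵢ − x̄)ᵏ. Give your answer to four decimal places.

2.2214

x̄ = 12.0750
Σ(xᵢ − x̄)² = 591.9275 ⇒ m₂ = 147.98188
Σ(xᵢ − x̄)⁴ = 194578.5149 ⇒ m₄ = 48644.62873
m₂² = 21898.63533
β₂ = m₄/m₂² = 48644.62873 / 21898.63533 ≈ 2.2214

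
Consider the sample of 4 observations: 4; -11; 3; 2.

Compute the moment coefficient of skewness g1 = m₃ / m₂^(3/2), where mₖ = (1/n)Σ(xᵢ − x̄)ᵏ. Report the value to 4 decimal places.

x̄ = (4 - 11 + 3 + 2) / 4 = -0.5000
deviations (xᵢ − x̄): 4.5000, -10.5000, 3.5000, 2.5000
Σ(xᵢ − x̄)² = 149.0000 ⇒ m₂ = 149.0000/4 = 37.25000
Σ(xᵢ − x̄)³ = -1008.0000 ⇒ m₃ = -1008.0000/4 = -252.00000
m₂^(3/2) = 37.25000^(1.5) = 227.34710
g1 = m₃ / m₂^(3/2) = -252.00000 / 227.34710 ≈ -1.1084

-1.1084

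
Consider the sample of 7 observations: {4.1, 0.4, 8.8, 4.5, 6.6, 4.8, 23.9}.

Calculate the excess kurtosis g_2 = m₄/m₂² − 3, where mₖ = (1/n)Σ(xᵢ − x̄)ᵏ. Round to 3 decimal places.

x̄ = 7.5857
Σ(xᵢ − x̄)² = 349.6686 ⇒ m₂ = 49.95265
Σ(xᵢ − x̄)⁴ = 73806.7213 ⇒ m₄ = 10543.81733
m₂² = 2495.26755
g_2 = m₄/m₂² − 3 = 4.22553 − 3 ≈ 1.226

1.226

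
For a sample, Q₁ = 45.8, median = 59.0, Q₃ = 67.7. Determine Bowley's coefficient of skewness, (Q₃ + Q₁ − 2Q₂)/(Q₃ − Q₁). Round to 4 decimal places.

numerator: Q₃ + Q₁ − 2Q₂ = 67.7 + 45.8 − 2×59.0 = -4.5000
denominator: Q₃ − Q₁ = 67.7 − 45.8 = 21.9000
Bowley skewness = -4.5000 / 21.9000 ≈ -0.2055

-0.2055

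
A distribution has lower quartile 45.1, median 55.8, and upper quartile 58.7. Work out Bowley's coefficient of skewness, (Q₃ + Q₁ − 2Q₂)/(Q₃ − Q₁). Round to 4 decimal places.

-0.5735

numerator: Q₃ + Q₁ − 2Q₂ = 58.7 + 45.1 − 2×55.8 = -7.8000
denominator: Q₃ − Q₁ = 58.7 − 45.1 = 13.6000
Bowley skewness = -7.8000 / 13.6000 ≈ -0.5735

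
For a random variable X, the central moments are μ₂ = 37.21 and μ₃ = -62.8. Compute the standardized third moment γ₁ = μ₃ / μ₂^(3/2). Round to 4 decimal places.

σ = √μ₂ = √37.21 = 6.10000
σ³ = μ₂^(3/2) = 226.98100
γ₁ = μ₃/σ³ = -62.8 / 226.98100 ≈ -0.2767

-0.2767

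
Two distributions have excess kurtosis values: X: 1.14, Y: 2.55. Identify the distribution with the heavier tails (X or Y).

Higher excess kurtosis ⇒ heavier tails relative to the normal distribution.
1.14 vs 2.55: the larger is 2.55, so Y has heavier tails.

Y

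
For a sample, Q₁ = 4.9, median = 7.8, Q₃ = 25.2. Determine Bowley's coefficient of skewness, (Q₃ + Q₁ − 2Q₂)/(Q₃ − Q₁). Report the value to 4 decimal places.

0.7143

numerator: Q₃ + Q₁ − 2Q₂ = 25.2 + 4.9 − 2×7.8 = 14.5000
denominator: Q₃ − Q₁ = 25.2 − 4.9 = 20.3000
Bowley skewness = 14.5000 / 20.3000 ≈ 0.7143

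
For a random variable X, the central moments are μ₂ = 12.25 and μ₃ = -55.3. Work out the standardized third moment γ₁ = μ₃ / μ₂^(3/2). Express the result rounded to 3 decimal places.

σ = √μ₂ = √12.25 = 3.50000
σ³ = μ₂^(3/2) = 42.87500
γ₁ = μ₃/σ³ = -55.3 / 42.87500 ≈ -1.290

-1.290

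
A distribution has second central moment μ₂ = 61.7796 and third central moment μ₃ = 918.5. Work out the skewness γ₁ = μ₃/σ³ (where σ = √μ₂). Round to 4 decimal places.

σ = √μ₂ = √61.7796 = 7.86000
σ³ = μ₂^(3/2) = 485.58766
γ₁ = μ₃/σ³ = 918.5 / 485.58766 ≈ 1.8915

1.8915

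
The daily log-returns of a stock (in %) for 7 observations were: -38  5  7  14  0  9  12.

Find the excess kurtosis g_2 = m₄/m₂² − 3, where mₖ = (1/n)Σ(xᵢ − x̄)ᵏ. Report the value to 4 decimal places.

x̄ = 1.2857
Σ(xᵢ − x̄)² = 1927.4286 ⇒ m₂ = 275.34694
Σ(xᵢ − x̄)⁴ = 2426093.3294 ⇒ m₄ = 346584.76135
m₂² = 75815.93669
g_2 = m₄/m₂² − 3 = 4.57140 − 3 ≈ 1.5714

1.5714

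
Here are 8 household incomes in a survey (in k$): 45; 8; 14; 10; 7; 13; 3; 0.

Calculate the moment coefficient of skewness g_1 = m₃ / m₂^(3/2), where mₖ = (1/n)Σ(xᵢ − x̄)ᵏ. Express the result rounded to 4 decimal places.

x̄ = (45 + 8 + 14 + 10 + 7 + 13 + 3 + 0) / 8 = 12.5000
deviations (xᵢ − x̄): 32.5000, -4.5000, 1.5000, -2.5000, -5.5000, 0.5000, -9.5000, -12.5000
Σ(xᵢ − x̄)² = 1362.0000 ⇒ m₂ = 1362.0000/8 = 170.25000
Σ(xᵢ − x̄)³ = 31248.0000 ⇒ m₃ = 31248.0000/8 = 3906.00000
m₂^(3/2) = 170.25000^(1.5) = 2221.42002
g_1 = m₃ / m₂^(3/2) = 3906.00000 / 2221.42002 ≈ 1.7583

1.7583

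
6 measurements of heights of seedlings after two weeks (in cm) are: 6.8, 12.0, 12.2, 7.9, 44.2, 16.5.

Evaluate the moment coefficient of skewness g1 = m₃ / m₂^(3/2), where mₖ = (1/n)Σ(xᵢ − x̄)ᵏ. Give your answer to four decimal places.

x̄ = (6.8 + 12.0 + 12.2 + 7.9 + 44.2 + 16.5) / 6 = 16.6000
deviations (xᵢ − x̄): -9.8000, -4.6000, -4.4000, -8.7000, 27.6000, -0.1000
Σ(xᵢ − x̄)² = 974.0200 ⇒ m₂ = 974.0200/6 = 162.33667
Σ(xᵢ − x̄)³ = 19242.3600 ⇒ m₃ = 19242.3600/6 = 3207.06000
m₂^(3/2) = 162.33667^(1.5) = 2068.35431
g1 = m₃ / m₂^(3/2) = 3207.06000 / 2068.35431 ≈ 1.5505

1.5505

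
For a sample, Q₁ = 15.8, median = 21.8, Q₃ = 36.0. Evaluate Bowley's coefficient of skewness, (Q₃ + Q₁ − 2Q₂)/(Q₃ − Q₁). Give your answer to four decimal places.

numerator: Q₃ + Q₁ − 2Q₂ = 36.0 + 15.8 − 2×21.8 = 8.2000
denominator: Q₃ − Q₁ = 36.0 − 15.8 = 20.2000
Bowley skewness = 8.2000 / 20.2000 ≈ 0.4059

0.4059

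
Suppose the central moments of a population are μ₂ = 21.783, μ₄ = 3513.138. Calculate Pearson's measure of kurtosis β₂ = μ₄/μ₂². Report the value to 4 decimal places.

7.4039

μ₂² = 21.783² = 474.49909
μ₄/μ₂² = 3513.138 / 474.49909 = 7.40389
β₂ ≈ 7.4039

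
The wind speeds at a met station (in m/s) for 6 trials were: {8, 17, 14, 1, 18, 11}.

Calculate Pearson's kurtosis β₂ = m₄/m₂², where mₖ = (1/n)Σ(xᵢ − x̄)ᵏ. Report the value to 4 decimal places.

x̄ = 11.5000
Σ(xᵢ − x̄)² = 201.5000 ⇒ m₂ = 33.58333
Σ(xᵢ − x̄)⁴ = 15044.3750 ⇒ m₄ = 2507.39583
m₂² = 1127.84028
β₂ = m₄/m₂² = 2507.39583 / 1127.84028 ≈ 2.2232

2.2232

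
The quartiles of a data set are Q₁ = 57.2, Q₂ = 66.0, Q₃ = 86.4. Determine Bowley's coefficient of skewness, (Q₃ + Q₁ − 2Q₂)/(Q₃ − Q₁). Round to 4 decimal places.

0.3973

numerator: Q₃ + Q₁ − 2Q₂ = 86.4 + 57.2 − 2×66.0 = 11.6000
denominator: Q₃ − Q₁ = 86.4 − 57.2 = 29.2000
Bowley skewness = 11.6000 / 29.2000 ≈ 0.3973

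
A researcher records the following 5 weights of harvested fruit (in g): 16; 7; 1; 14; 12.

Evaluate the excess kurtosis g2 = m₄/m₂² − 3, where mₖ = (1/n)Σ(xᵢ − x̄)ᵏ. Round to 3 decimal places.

-1.074

x̄ = 10.0000
Σ(xᵢ − x̄)² = 146.0000 ⇒ m₂ = 29.20000
Σ(xᵢ − x̄)⁴ = 8210.0000 ⇒ m₄ = 1642.00000
m₂² = 852.64000
g2 = m₄/m₂² − 3 = 1.92578 − 3 ≈ -1.074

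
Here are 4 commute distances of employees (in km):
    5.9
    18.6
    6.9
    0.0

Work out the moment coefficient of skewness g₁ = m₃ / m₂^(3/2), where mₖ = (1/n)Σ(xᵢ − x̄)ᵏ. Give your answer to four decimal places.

0.6117

x̄ = (5.9 + 18.6 + 6.9 + 0.0) / 4 = 7.8500
deviations (xᵢ − x̄): -1.9500, 10.7500, -0.9500, -7.8500
Σ(xᵢ − x̄)² = 181.8900 ⇒ m₂ = 181.8900/4 = 45.47250
Σ(xᵢ − x̄)³ = 750.2880 ⇒ m₃ = 750.2880/4 = 187.57200
m₂^(3/2) = 45.47250^(1.5) = 306.63608
g₁ = m₃ / m₂^(3/2) = 187.57200 / 306.63608 ≈ 0.6117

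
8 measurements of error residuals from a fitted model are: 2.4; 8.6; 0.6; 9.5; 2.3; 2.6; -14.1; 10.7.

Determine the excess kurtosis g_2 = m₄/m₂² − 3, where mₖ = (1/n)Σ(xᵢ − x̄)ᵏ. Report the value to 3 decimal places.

0.819

x̄ = 2.8250
Σ(xᵢ − x̄)² = 431.8350 ⇒ m₂ = 53.97938
Σ(xᵢ − x̄)⁴ = 89024.8506 ⇒ m₄ = 11128.10632
m₂² = 2913.77293
g_2 = m₄/m₂² − 3 = 3.81914 − 3 ≈ 0.819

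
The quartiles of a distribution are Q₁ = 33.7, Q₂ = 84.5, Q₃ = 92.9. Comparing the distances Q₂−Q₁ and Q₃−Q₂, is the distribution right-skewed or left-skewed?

Q₂ − Q₁ = 50.8;  Q₃ − Q₂ = 8.4
Q₂ − Q₁ > Q₃ − Q₂ ⇒ the lower half is more spread out ⇒ left-skewed.

left-skewed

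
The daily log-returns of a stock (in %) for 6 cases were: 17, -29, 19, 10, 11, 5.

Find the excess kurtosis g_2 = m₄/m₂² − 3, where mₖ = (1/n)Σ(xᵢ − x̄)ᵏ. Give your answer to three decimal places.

x̄ = 5.5000
Σ(xᵢ − x̄)² = 1555.5000 ⇒ m₂ = 259.25000
Σ(xᵢ − x̄)⁴ = 1468725.3750 ⇒ m₄ = 244787.56250
m₂² = 67210.56250
g_2 = m₄/m₂² − 3 = 3.64210 − 3 ≈ 0.642

0.642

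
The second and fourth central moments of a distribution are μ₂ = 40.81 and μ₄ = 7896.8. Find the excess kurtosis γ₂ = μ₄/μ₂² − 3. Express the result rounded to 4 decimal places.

μ₂² = 40.81² = 1665.45610
μ₄/μ₂² = 7896.8 / 1665.45610 = 4.74152
γ₂ = 4.74152 − 3 ≈ 1.7415

1.7415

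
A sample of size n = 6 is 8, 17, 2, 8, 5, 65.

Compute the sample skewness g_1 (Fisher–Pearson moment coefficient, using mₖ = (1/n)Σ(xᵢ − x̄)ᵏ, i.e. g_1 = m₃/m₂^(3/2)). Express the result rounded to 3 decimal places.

x̄ = (8 + 17 + 2 + 8 + 5 + 65) / 6 = 17.5000
deviations (xᵢ − x̄): -9.5000, -0.5000, -15.5000, -9.5000, -12.5000, 47.5000
Σ(xᵢ − x̄)² = 2833.5000 ⇒ m₂ = 2833.5000/6 = 472.25000
Σ(xᵢ − x̄)³ = 99780.0000 ⇒ m₃ = 99780.0000/6 = 16630.00000
m₂^(3/2) = 472.25000^(1.5) = 10262.61295
g_1 = m₃ / m₂^(3/2) = 16630.00000 / 10262.61295 ≈ 1.620

1.620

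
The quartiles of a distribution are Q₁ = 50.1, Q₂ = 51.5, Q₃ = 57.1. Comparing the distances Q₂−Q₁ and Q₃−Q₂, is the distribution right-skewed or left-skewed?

right-skewed

Q₂ − Q₁ = 1.4;  Q₃ − Q₂ = 5.6
Q₃ − Q₂ > Q₂ − Q₁ ⇒ the upper half is more spread out ⇒ right-skewed.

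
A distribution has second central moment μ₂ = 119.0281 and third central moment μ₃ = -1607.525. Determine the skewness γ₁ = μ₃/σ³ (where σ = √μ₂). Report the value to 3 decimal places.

-1.238

σ = √μ₂ = √119.0281 = 10.91000
σ³ = μ₂^(3/2) = 1298.59657
γ₁ = μ₃/σ³ = -1607.525 / 1298.59657 ≈ -1.238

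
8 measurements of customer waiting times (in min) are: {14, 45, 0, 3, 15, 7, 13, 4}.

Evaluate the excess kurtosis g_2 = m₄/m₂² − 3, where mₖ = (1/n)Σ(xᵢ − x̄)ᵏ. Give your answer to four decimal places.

x̄ = 12.6250
Σ(xᵢ − x̄)² = 1413.8750 ⇒ m₂ = 176.73438
Σ(xᵢ − x̄)⁴ = 1139156.9316 ⇒ m₄ = 142394.61646
m₂² = 31235.03931
g_2 = m₄/m₂² − 3 = 4.55881 − 3 ≈ 1.5588

1.5588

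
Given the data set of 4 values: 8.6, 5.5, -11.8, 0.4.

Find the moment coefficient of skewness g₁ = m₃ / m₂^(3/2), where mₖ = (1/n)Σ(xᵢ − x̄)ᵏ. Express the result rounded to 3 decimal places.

x̄ = (8.6 + 5.5 - 11.8 + 0.4) / 4 = 0.6750
deviations (xᵢ − x̄): 7.9250, 4.8250, -12.4750, -0.2750
Σ(xᵢ − x̄)² = 241.7875 ⇒ m₂ = 241.7875/4 = 60.44688
Σ(xᵢ − x̄)³ = -1331.3869 ⇒ m₃ = -1331.3869/4 = -332.84672
m₂^(3/2) = 60.44688^(1.5) = 469.95988
g₁ = m₃ / m₂^(3/2) = -332.84672 / 469.95988 ≈ -0.708

-0.708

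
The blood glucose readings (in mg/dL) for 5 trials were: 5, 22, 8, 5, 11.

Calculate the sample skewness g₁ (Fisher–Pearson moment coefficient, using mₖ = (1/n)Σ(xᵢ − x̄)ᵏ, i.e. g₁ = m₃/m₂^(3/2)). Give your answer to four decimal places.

x̄ = (5 + 22 + 8 + 5 + 11) / 5 = 10.2000
deviations (xᵢ − x̄): -5.2000, 11.8000, -2.2000, -5.2000, 0.8000
Σ(xᵢ − x̄)² = 198.8000 ⇒ m₂ = 198.8000/5 = 39.76000
Σ(xᵢ − x̄)³ = 1351.6800 ⇒ m₃ = 1351.6800/5 = 270.33600
m₂^(3/2) = 39.76000^(1.5) = 250.70879
g₁ = m₃ / m₂^(3/2) = 270.33600 / 250.70879 ≈ 1.0783

1.0783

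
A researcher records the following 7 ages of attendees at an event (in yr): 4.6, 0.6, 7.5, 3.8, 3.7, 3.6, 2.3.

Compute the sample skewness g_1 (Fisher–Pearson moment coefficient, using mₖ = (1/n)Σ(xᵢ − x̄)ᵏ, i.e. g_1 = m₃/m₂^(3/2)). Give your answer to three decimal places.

x̄ = (4.6 + 0.6 + 7.5 + 3.8 + 3.7 + 3.6 + 2.3) / 7 = 3.7286
deviations (xᵢ − x̄): 0.8714, -3.1286, 3.7714, 0.0714, -0.0286, -0.1286, -1.4286
Σ(xᵢ − x̄)² = 26.8343 ⇒ m₂ = 26.8343/7 = 3.83347
Σ(xᵢ − x̄)³ = 20.7658 ⇒ m₃ = 20.7658/7 = 2.96654
m₂^(3/2) = 3.83347^(1.5) = 7.50564
g_1 = m₃ / m₂^(3/2) = 2.96654 / 7.50564 ≈ 0.395

0.395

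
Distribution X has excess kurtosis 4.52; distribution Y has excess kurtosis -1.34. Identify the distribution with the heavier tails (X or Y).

X

Higher excess kurtosis ⇒ heavier tails relative to the normal distribution.
4.52 vs -1.34: the larger is 4.52, so X has heavier tails. (X is leptokurtic — heavier-than-normal tails; the other is platykurtic.)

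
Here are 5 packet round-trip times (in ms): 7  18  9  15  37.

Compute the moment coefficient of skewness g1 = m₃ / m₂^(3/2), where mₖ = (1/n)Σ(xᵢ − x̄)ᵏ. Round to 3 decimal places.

1.012

x̄ = (7 + 18 + 9 + 15 + 37) / 5 = 17.2000
deviations (xᵢ − x̄): -10.2000, 0.8000, -8.2000, -2.2000, 19.8000
Σ(xᵢ − x̄)² = 568.8000 ⇒ m₂ = 568.8000/5 = 113.76000
Σ(xᵢ − x̄)³ = 6139.6800 ⇒ m₃ = 6139.6800/5 = 1227.93600
m₂^(3/2) = 113.76000^(1.5) = 1213.34520
g1 = m₃ / m₂^(3/2) = 1227.93600 / 1213.34520 ≈ 1.012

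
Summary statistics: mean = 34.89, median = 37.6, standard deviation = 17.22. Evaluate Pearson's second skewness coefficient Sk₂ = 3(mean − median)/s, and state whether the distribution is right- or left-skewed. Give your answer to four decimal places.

Sk₂ = 3(34.89 − 37.6) / 17.22 = 3 × -2.7100 / 17.22
    = -8.1300 / 17.22 ≈ -0.4721
Sk₂ < 0 ⇒ mean < median ⇒ left-skewed (negative skew).

-0.4721, left-skewed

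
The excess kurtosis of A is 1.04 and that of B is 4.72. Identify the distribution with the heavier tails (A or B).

Higher excess kurtosis ⇒ heavier tails relative to the normal distribution.
1.04 vs 4.72: the larger is 4.72, so B has heavier tails.

B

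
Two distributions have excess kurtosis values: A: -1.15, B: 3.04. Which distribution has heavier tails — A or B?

B

Higher excess kurtosis ⇒ heavier tails relative to the normal distribution.
-1.15 vs 3.04: the larger is 3.04, so B has heavier tails. (B is leptokurtic — heavier-than-normal tails; the other is platykurtic.)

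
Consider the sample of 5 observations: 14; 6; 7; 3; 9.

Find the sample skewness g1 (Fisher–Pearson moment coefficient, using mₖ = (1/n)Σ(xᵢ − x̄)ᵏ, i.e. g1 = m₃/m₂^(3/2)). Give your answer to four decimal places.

0.5043

x̄ = (14 + 6 + 7 + 3 + 9) / 5 = 7.8000
deviations (xᵢ − x̄): 6.2000, -1.8000, -0.8000, -4.8000, 1.2000
Σ(xᵢ − x̄)² = 66.8000 ⇒ m₂ = 66.8000/5 = 13.36000
Σ(xᵢ − x̄)³ = 123.1200 ⇒ m₃ = 123.1200/5 = 24.62400
m₂^(3/2) = 13.36000^(1.5) = 48.83258
g1 = m₃ / m₂^(3/2) = 24.62400 / 48.83258 ≈ 0.5043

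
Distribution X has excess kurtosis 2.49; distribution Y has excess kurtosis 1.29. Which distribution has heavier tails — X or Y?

Higher excess kurtosis ⇒ heavier tails relative to the normal distribution.
2.49 vs 1.29: the larger is 2.49, so X has heavier tails.

X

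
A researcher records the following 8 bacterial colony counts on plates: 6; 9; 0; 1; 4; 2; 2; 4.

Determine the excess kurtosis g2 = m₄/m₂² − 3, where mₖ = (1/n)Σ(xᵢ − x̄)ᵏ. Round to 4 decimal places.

-0.4367

x̄ = 3.5000
Σ(xᵢ − x̄)² = 60.0000 ⇒ m₂ = 7.50000
Σ(xᵢ − x̄)⁴ = 1153.5000 ⇒ m₄ = 144.18750
m₂² = 56.25000
g2 = m₄/m₂² − 3 = 2.56333 − 3 ≈ -0.4367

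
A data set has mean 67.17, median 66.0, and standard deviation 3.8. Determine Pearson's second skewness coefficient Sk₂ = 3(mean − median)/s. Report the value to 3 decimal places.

Sk₂ = 3(67.17 − 66.0) / 3.8 = 3 × 1.1700 / 3.8
    = 3.5100 / 3.8 ≈ 0.924

0.924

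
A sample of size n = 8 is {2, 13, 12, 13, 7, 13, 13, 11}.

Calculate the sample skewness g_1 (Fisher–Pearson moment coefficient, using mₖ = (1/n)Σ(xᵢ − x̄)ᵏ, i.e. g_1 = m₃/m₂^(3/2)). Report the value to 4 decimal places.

-1.4103

x̄ = (2 + 13 + 12 + 13 + 7 + 13 + 13 + 11) / 8 = 10.5000
deviations (xᵢ − x̄): -8.5000, 2.5000, 1.5000, 2.5000, -3.5000, 2.5000, 2.5000, 0.5000
Σ(xᵢ − x̄)² = 112.0000 ⇒ m₂ = 112.0000/8 = 14.00000
Σ(xᵢ − x̄)³ = -591.0000 ⇒ m₃ = -591.0000/8 = -73.87500
m₂^(3/2) = 14.00000^(1.5) = 52.38320
g_1 = m₃ / m₂^(3/2) = -73.87500 / 52.38320 ≈ -1.4103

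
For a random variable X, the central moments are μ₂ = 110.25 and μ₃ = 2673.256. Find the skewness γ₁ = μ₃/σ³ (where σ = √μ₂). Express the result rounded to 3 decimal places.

2.309

σ = √μ₂ = √110.25 = 10.50000
σ³ = μ₂^(3/2) = 1157.62500
γ₁ = μ₃/σ³ = 2673.256 / 1157.62500 ≈ 2.309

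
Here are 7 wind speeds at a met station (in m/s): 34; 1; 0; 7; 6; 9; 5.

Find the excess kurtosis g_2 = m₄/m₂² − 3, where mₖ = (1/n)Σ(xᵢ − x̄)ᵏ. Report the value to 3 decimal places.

x̄ = 8.8571
Σ(xᵢ − x̄)² = 798.8571 ⇒ m₂ = 114.12245
Σ(xᵢ − x̄)⁴ = 409895.6851 ⇒ m₄ = 58556.52645
m₂² = 13023.93336
g_2 = m₄/m₂² − 3 = 4.49607 − 3 ≈ 1.496

1.496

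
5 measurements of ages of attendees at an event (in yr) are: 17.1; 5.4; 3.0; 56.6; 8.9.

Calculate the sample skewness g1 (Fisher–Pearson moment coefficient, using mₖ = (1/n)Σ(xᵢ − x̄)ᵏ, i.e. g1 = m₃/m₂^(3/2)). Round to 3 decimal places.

1.297

x̄ = (17.1 + 5.4 + 3.0 + 56.6 + 8.9) / 5 = 18.2000
deviations (xᵢ − x̄): -1.1000, -12.8000, -15.2000, 38.4000, -9.3000
Σ(xᵢ − x̄)² = 1957.1400 ⇒ m₂ = 1957.1400/5 = 391.42800
Σ(xᵢ − x̄)³ = 50208.4560 ⇒ m₃ = 50208.4560/5 = 10041.69120
m₂^(3/2) = 391.42800^(1.5) = 7744.22270
g1 = m₃ / m₂^(3/2) = 10041.69120 / 7744.22270 ≈ 1.297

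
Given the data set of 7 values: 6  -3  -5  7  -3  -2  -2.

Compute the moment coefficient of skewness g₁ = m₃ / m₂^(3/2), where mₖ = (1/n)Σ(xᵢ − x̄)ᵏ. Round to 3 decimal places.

x̄ = (6 - 3 - 5 + 7 - 3 - 2 - 2) / 7 = -0.2857
deviations (xᵢ − x̄): 6.2857, -2.7143, -4.7143, 7.2857, -2.7143, -1.7143, -1.7143
Σ(xᵢ − x̄)² = 135.4286 ⇒ m₂ = 135.4286/7 = 19.34694
Σ(xᵢ − x̄)³ = 480.2449 ⇒ m₃ = 480.2449/7 = 68.60641
m₂^(3/2) = 19.34694^(1.5) = 85.09781
g₁ = m₃ / m₂^(3/2) = 68.60641 / 85.09781 ≈ 0.806

0.806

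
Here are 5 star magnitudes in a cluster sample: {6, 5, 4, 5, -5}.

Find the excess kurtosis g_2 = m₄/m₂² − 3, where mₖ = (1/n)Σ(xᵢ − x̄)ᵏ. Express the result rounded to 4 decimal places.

x̄ = 3.0000
Σ(xᵢ − x̄)² = 82.0000 ⇒ m₂ = 16.40000
Σ(xᵢ − x̄)⁴ = 4210.0000 ⇒ m₄ = 842.00000
m₂² = 268.96000
g_2 = m₄/m₂² − 3 = 3.13058 − 3 ≈ 0.1306

0.1306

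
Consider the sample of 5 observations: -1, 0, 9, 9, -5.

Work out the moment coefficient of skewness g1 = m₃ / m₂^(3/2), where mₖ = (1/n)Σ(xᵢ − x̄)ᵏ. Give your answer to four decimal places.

0.1298

x̄ = (-1 + 0 + 9 + 9 - 5) / 5 = 2.4000
deviations (xᵢ − x̄): -3.4000, -2.4000, 6.6000, 6.6000, -7.4000
Σ(xᵢ − x̄)² = 159.2000 ⇒ m₂ = 159.2000/5 = 31.84000
Σ(xᵢ − x̄)³ = 116.6400 ⇒ m₃ = 116.6400/5 = 23.32800
m₂^(3/2) = 31.84000^(1.5) = 179.66339
g1 = m₃ / m₂^(3/2) = 23.32800 / 179.66339 ≈ 0.1298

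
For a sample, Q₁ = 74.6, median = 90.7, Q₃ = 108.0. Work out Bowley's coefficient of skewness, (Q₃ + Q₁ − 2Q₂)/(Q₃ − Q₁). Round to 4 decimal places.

numerator: Q₃ + Q₁ − 2Q₂ = 108.0 + 74.6 − 2×90.7 = 1.2000
denominator: Q₃ − Q₁ = 108.0 − 74.6 = 33.4000
Bowley skewness = 1.2000 / 33.4000 ≈ 0.0359

0.0359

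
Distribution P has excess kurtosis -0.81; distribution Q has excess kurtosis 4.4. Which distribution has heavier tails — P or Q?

Q

Higher excess kurtosis ⇒ heavier tails relative to the normal distribution.
-0.81 vs 4.4: the larger is 4.4, so Q has heavier tails. (Q is leptokurtic — heavier-than-normal tails; the other is platykurtic.)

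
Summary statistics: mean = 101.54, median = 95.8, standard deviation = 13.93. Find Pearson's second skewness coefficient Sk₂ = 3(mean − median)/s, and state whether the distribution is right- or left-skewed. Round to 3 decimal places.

1.236, right-skewed

Sk₂ = 3(101.54 − 95.8) / 13.93 = 3 × 5.7400 / 13.93
    = 17.2200 / 13.93 ≈ 1.236
Sk₂ > 0 ⇒ mean > median ⇒ right-skewed (positive skew).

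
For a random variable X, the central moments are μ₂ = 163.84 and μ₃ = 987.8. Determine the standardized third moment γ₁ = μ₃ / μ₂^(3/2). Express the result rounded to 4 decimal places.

0.4710

σ = √μ₂ = √163.84 = 12.80000
σ³ = μ₂^(3/2) = 2097.15200
γ₁ = μ₃/σ³ = 987.8 / 2097.15200 ≈ 0.4710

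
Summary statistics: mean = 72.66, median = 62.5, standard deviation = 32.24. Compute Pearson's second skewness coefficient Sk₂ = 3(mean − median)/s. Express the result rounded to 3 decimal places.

Sk₂ = 3(72.66 − 62.5) / 32.24 = 3 × 10.1600 / 32.24
    = 30.4800 / 32.24 ≈ 0.945

0.945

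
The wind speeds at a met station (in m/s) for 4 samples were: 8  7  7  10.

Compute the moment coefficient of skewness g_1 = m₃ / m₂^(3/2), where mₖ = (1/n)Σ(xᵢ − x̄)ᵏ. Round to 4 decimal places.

x̄ = (8 + 7 + 7 + 10) / 4 = 8.0000
deviations (xᵢ − x̄): 0.0000, -1.0000, -1.0000, 2.0000
Σ(xᵢ − x̄)² = 6.0000 ⇒ m₂ = 6.0000/4 = 1.50000
Σ(xᵢ − x̄)³ = 6.0000 ⇒ m₃ = 6.0000/4 = 1.50000
m₂^(3/2) = 1.50000^(1.5) = 1.83712
g_1 = m₃ / m₂^(3/2) = 1.50000 / 1.83712 ≈ 0.8165

0.8165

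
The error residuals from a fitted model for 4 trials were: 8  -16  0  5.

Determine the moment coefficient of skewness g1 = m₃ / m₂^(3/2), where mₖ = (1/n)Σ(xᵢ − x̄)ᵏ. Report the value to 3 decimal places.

x̄ = (8 - 16 + 0 + 5) / 4 = -0.7500
deviations (xᵢ − x̄): 8.7500, -15.2500, 0.7500, 5.7500
Σ(xᵢ − x̄)² = 342.7500 ⇒ m₂ = 342.7500/4 = 85.68750
Σ(xᵢ − x̄)³ = -2686.1250 ⇒ m₃ = -2686.1250/4 = -671.53125
m₂^(3/2) = 85.68750^(1.5) = 793.18813
g1 = m₃ / m₂^(3/2) = -671.53125 / 793.18813 ≈ -0.847

-0.847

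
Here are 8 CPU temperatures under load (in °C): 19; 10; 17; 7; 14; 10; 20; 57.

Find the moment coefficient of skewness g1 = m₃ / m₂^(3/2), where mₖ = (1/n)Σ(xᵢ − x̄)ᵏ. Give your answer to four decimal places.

1.8922

x̄ = (19 + 10 + 17 + 7 + 14 + 10 + 20 + 57) / 8 = 19.2500
deviations (xᵢ − x̄): -0.2500, -9.2500, -2.2500, -12.2500, -5.2500, -9.2500, 0.7500, 37.7500
Σ(xᵢ − x̄)² = 1779.5000 ⇒ m₂ = 1779.5000/8 = 222.43750
Σ(xᵢ − x̄)³ = 50219.2500 ⇒ m₃ = 50219.2500/8 = 6277.40625
m₂^(3/2) = 222.43750^(1.5) = 3317.50822
g1 = m₃ / m₂^(3/2) = 6277.40625 / 3317.50822 ≈ 1.8922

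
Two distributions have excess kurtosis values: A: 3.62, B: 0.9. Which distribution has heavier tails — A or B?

A

Higher excess kurtosis ⇒ heavier tails relative to the normal distribution.
3.62 vs 0.9: the larger is 3.62, so A has heavier tails.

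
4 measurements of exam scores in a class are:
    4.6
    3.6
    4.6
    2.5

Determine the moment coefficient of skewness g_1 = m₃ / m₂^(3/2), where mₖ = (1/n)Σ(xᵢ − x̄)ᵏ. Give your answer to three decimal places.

-0.539

x̄ = (4.6 + 3.6 + 4.6 + 2.5) / 4 = 3.8250
deviations (xᵢ − x̄): 0.7750, -0.2250, 0.7750, -1.3250
Σ(xᵢ − x̄)² = 3.0075 ⇒ m₂ = 3.0075/4 = 0.75187
Σ(xᵢ − x̄)³ = -1.4066 ⇒ m₃ = -1.4066/4 = -0.35166
m₂^(3/2) = 0.75187^(1.5) = 0.65196
g_1 = m₃ / m₂^(3/2) = -0.35166 / 0.65196 ≈ -0.539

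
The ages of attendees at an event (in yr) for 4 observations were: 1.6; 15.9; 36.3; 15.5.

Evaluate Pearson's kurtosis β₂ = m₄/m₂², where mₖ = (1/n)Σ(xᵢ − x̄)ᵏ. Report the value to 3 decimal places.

x̄ = 17.3250
Σ(xᵢ − x̄)² = 612.6875 ⇒ m₂ = 153.17187
Σ(xᵢ − x̄)⁴ = 190796.9038 ⇒ m₄ = 47699.22595
m₂² = 23461.62329
β₂ = m₄/m₂² = 47699.22595 / 23461.62329 ≈ 2.033

2.033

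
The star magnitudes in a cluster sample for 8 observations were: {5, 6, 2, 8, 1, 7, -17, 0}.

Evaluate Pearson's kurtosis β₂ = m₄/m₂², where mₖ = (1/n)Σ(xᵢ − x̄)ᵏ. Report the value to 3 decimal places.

x̄ = 1.5000
Σ(xᵢ − x̄)² = 450.0000 ⇒ m₂ = 56.25000
Σ(xᵢ − x̄)⁴ = 120400.5000 ⇒ m₄ = 15050.06250
m₂² = 3164.06250
β₂ = m₄/m₂² = 15050.06250 / 3164.06250 ≈ 4.757

4.757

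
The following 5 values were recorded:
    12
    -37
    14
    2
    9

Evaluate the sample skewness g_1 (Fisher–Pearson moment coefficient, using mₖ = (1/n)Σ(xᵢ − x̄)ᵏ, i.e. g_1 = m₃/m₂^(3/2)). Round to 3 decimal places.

x̄ = (12 - 37 + 14 + 2 + 9) / 5 = 0.0000
deviations (xᵢ − x̄): 12.0000, -37.0000, 14.0000, 2.0000, 9.0000
Σ(xᵢ − x̄)² = 1794.0000 ⇒ m₂ = 1794.0000/5 = 358.80000
Σ(xᵢ − x̄)³ = -45444.0000 ⇒ m₃ = -45444.0000/5 = -9088.80000
m₂^(3/2) = 358.80000^(1.5) = 6796.39562
g_1 = m₃ / m₂^(3/2) = -9088.80000 / 6796.39562 ≈ -1.337

-1.337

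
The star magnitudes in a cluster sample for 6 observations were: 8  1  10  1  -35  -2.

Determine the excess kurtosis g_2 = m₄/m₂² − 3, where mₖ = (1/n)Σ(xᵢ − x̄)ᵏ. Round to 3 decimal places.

0.678

x̄ = -2.8333
Σ(xᵢ − x̄)² = 1346.8333 ⇒ m₂ = 224.47222
Σ(xᵢ − x̄)⁴ = 1111922.8194 ⇒ m₄ = 185320.46991
m₂² = 50387.77855
g_2 = m₄/m₂² − 3 = 3.67789 − 3 ≈ 0.678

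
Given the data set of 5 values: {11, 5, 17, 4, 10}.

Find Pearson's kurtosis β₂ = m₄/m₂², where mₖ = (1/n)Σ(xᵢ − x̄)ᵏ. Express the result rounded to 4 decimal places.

x̄ = 9.4000
Σ(xᵢ − x̄)² = 109.2000 ⇒ m₂ = 21.84000
Σ(xᵢ − x̄)⁴ = 4568.0160 ⇒ m₄ = 913.60320
m₂² = 476.98560
β₂ = m₄/m₂² = 913.60320 / 476.98560 ≈ 1.9154

1.9154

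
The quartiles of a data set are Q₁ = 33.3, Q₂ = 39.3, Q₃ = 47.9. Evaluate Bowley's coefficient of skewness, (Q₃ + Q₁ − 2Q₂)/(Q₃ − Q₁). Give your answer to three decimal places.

0.178

numerator: Q₃ + Q₁ − 2Q₂ = 47.9 + 33.3 − 2×39.3 = 2.6000
denominator: Q₃ − Q₁ = 47.9 − 33.3 = 14.6000
Bowley skewness = 2.6000 / 14.6000 ≈ 0.178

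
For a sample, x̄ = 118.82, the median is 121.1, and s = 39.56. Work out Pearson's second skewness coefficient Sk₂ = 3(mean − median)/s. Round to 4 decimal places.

Sk₂ = 3(118.82 − 121.1) / 39.56 = 3 × -2.2800 / 39.56
    = -6.8400 / 39.56 ≈ -0.1729

-0.1729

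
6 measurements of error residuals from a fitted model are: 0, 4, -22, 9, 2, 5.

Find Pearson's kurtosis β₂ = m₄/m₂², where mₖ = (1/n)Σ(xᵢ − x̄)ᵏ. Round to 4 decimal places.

3.7032

x̄ = -0.3333
Σ(xᵢ − x̄)² = 609.3333 ⇒ m₂ = 101.55556
Σ(xᵢ − x̄)⁴ = 229157.7778 ⇒ m₄ = 38192.96296
m₂² = 10313.53086
β₂ = m₄/m₂² = 38192.96296 / 10313.53086 ≈ 3.7032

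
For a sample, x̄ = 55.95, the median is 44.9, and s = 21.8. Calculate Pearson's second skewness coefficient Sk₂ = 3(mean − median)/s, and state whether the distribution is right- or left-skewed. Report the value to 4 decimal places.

1.5206, right-skewed

Sk₂ = 3(55.95 − 44.9) / 21.8 = 3 × 11.0500 / 21.8
    = 33.1500 / 21.8 ≈ 1.5206
Sk₂ > 0 ⇒ mean > median ⇒ right-skewed (positive skew).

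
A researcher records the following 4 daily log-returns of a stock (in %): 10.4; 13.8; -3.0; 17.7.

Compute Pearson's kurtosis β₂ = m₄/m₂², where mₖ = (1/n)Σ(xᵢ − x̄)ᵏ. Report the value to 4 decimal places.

2.0759

x̄ = 9.7250
Σ(xᵢ − x̄)² = 242.5875 ⇒ m₂ = 60.64688
Σ(xᵢ − x̄)⁴ = 30540.9019 ⇒ m₄ = 7635.22548
m₂² = 3678.04345
β₂ = m₄/m₂² = 7635.22548 / 3678.04345 ≈ 2.0759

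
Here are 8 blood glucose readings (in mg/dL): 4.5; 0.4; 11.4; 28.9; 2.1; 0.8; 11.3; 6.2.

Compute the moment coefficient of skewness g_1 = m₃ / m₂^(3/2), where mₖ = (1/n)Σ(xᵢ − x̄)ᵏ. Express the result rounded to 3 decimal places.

1.427

x̄ = (4.5 + 0.4 + 11.4 + 28.9 + 2.1 + 0.8 + 11.3 + 6.2) / 8 = 8.2000
deviations (xᵢ − x̄): -3.7000, -7.8000, 3.2000, 20.7000, -6.1000, -7.4000, 3.1000, -2.0000
Σ(xᵢ − x̄)² = 618.8400 ⇒ m₂ = 618.8400/8 = 77.35500
Σ(xᵢ − x̄)³ = 7766.8920 ⇒ m₃ = 7766.8920/8 = 970.86150
m₂^(3/2) = 77.35500^(1.5) = 680.35031
g_1 = m₃ / m₂^(3/2) = 970.86150 / 680.35031 ≈ 1.427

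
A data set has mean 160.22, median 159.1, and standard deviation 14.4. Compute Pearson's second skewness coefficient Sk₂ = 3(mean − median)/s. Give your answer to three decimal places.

0.233

Sk₂ = 3(160.22 − 159.1) / 14.4 = 3 × 1.1200 / 14.4
    = 3.3600 / 14.4 ≈ 0.233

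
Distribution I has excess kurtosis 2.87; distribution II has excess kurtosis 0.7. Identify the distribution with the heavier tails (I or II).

Higher excess kurtosis ⇒ heavier tails relative to the normal distribution.
2.87 vs 0.7: the larger is 2.87, so I has heavier tails.

I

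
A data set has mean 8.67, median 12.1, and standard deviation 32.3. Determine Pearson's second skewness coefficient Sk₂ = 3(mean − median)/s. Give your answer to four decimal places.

Sk₂ = 3(8.67 − 12.1) / 32.3 = 3 × -3.4300 / 32.3
    = -10.2900 / 32.3 ≈ -0.3186

-0.3186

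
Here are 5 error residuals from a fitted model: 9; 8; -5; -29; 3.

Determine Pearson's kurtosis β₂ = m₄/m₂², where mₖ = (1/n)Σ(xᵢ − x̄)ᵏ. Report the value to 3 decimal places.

2.627

x̄ = -2.8000
Σ(xᵢ − x̄)² = 980.8000 ⇒ m₂ = 196.16000
Σ(xᵢ − x̄)⁴ = 505347.6160 ⇒ m₄ = 101069.52320
m₂² = 38478.74560
β₂ = m₄/m₂² = 101069.52320 / 38478.74560 ≈ 2.627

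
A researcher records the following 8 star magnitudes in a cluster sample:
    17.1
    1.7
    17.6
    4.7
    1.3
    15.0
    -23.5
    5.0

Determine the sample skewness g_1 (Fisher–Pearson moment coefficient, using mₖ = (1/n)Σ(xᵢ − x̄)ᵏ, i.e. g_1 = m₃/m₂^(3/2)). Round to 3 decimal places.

x̄ = (17.1 + 1.7 + 17.6 + 4.7 + 1.3 + 15.0 - 23.5 + 5.0) / 8 = 4.8625
deviations (xᵢ − x̄): 12.2375, -3.1625, 12.7375, -0.1625, -3.5625, 10.1375, -28.3625, 0.1375
Σ(xᵢ − x̄)² = 1241.9388 ⇒ m₂ = 1241.9388/8 = 155.24234
Σ(xᵢ − x̄)³ = -17951.4845 ⇒ m₃ = -17951.4845/8 = -2243.93556
m₂^(3/2) = 155.24234^(1.5) = 1934.26194
g_1 = m₃ / m₂^(3/2) = -2243.93556 / 1934.26194 ≈ -1.160

-1.160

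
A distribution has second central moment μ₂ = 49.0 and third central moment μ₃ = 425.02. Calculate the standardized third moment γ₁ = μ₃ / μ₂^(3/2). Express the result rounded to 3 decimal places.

1.239

σ = √μ₂ = √49.0 = 7.00000
σ³ = μ₂^(3/2) = 343.00000
γ₁ = μ₃/σ³ = 425.02 / 343.00000 ≈ 1.239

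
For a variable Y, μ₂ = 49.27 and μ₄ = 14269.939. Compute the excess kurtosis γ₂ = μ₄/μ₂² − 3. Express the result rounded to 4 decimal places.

2.8784

μ₂² = 49.27² = 2427.53290
μ₄/μ₂² = 14269.939 / 2427.53290 = 5.87837
γ₂ = 5.87837 − 3 ≈ 2.8784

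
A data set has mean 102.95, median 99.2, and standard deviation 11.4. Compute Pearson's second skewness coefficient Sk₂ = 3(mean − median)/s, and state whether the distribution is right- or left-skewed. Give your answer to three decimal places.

Sk₂ = 3(102.95 − 99.2) / 11.4 = 3 × 3.7500 / 11.4
    = 11.2500 / 11.4 ≈ 0.987
Sk₂ > 0 ⇒ mean > median ⇒ right-skewed (positive skew).

0.987, right-skewed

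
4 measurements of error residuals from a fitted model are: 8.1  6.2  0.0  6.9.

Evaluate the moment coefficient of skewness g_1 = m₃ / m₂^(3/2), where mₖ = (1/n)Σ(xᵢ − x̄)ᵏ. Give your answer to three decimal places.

x̄ = (8.1 + 6.2 + 0.0 + 6.9) / 4 = 5.3000
deviations (xᵢ − x̄): 2.8000, 0.9000, -5.3000, 1.6000
Σ(xᵢ − x̄)² = 39.3000 ⇒ m₂ = 39.3000/4 = 9.82500
Σ(xᵢ − x̄)³ = -122.1000 ⇒ m₃ = -122.1000/4 = -30.52500
m₂^(3/2) = 9.82500^(1.5) = 30.79632
g_1 = m₃ / m₂^(3/2) = -30.52500 / 30.79632 ≈ -0.991

-0.991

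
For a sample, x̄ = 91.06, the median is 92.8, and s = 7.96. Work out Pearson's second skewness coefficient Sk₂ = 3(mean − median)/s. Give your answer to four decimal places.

-0.6558

Sk₂ = 3(91.06 − 92.8) / 7.96 = 3 × -1.7400 / 7.96
    = -5.2200 / 7.96 ≈ -0.6558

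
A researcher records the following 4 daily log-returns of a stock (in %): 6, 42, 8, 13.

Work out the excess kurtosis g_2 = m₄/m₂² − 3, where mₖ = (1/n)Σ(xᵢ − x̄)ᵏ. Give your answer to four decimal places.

x̄ = 17.2500
Σ(xᵢ − x̄)² = 842.7500 ⇒ m₂ = 210.68750
Σ(xᵢ − x̄)⁴ = 398898.0781 ⇒ m₄ = 99724.51953
m₂² = 44389.22266
g_2 = m₄/m₂² − 3 = 2.24659 − 3 ≈ -0.7534

-0.7534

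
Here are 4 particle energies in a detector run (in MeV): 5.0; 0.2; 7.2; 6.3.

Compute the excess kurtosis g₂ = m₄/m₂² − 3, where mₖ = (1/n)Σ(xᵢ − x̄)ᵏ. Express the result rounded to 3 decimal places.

-0.888

x̄ = 4.6750
Σ(xᵢ − x̄)² = 29.1475 ⇒ m₂ = 7.28688
Σ(xᵢ − x̄)⁴ = 448.6583 ⇒ m₄ = 112.16458
m₂² = 53.09855
g₂ = m₄/m₂² − 3 = 2.11239 − 3 ≈ -0.888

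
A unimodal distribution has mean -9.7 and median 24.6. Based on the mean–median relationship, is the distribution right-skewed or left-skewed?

left-skewed

mean − median = -9.7 − 24.6 = -34.3
mean < median ⇒ the longer tail is on the left ⇒ left-skewed (negatively skewed).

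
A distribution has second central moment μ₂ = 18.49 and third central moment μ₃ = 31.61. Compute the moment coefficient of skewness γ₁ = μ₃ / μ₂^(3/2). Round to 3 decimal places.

0.398

σ = √μ₂ = √18.49 = 4.30000
σ³ = μ₂^(3/2) = 79.50700
γ₁ = μ₃/σ³ = 31.61 / 79.50700 ≈ 0.398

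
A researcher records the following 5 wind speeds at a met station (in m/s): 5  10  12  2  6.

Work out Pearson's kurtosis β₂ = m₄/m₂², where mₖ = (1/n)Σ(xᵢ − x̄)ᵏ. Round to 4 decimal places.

x̄ = 7.0000
Σ(xᵢ − x̄)² = 64.0000 ⇒ m₂ = 12.80000
Σ(xᵢ − x̄)⁴ = 1348.0000 ⇒ m₄ = 269.60000
m₂² = 163.84000
β₂ = m₄/m₂² = 269.60000 / 163.84000 ≈ 1.6455

1.6455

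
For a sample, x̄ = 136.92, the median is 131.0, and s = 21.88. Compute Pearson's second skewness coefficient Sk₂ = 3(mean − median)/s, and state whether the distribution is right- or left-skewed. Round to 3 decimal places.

Sk₂ = 3(136.92 − 131.0) / 21.88 = 3 × 5.9200 / 21.88
    = 17.7600 / 21.88 ≈ 0.812
Sk₂ > 0 ⇒ mean > median ⇒ right-skewed (positive skew).

0.812, right-skewed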